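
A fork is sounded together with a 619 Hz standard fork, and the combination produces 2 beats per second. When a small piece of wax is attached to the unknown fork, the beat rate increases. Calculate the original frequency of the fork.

|f − 619| = 2, so the fork was at either 617 Hz or 621 Hz.
Loading a fork with wax lowers its frequency; the adjustment lowers the fork's frequency.
The beat rate rose, so the adjustment moved the fork further from 619 Hz — it was already below the reference.

617 Hz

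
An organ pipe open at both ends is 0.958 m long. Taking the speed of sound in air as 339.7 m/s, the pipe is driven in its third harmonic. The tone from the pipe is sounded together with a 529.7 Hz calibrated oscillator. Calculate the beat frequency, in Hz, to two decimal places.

2.19 Hz

Open pipe: f_n = n·v/(2L) = 3·339.7/(2·0.958) = 531.8894 Hz.
f_beat = |531.8894 − 529.7| = 2.19 Hz.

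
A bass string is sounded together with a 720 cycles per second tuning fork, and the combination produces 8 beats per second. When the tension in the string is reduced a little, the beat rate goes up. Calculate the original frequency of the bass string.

712 Hz

|f − 720| = 8, so the bass string was at either 712 Hz or 728 Hz.
Lower tension means lower frequency; the adjustment lowers the bass string's frequency.
The beat rate rose, so the adjustment moved the bass string further from 720 Hz — it was already below the reference.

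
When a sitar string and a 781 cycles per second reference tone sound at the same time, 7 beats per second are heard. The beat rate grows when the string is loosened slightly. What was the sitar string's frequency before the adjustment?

774 Hz

|f − 781| = 7, so the sitar string was at either 774 Hz or 788 Hz.
Reducing tension lowers a string's frequency; the adjustment lowers the sitar string's frequency.
The beat rate rose, so the adjustment moved the sitar string further from 781 Hz — it was already below the reference.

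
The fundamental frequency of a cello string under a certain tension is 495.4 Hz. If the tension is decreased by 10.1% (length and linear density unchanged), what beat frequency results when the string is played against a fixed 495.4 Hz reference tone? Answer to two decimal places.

25.68 Hz

For a string, f ∝ √T, so the new frequency is 495.4·√0.899 = 469.7165 Hz.
f_beat = |469.7165 − 495.4| = 25.68 Hz.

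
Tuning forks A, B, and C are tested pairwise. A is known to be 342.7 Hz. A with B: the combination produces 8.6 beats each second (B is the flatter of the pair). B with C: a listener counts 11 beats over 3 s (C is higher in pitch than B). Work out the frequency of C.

B is below A, so f_B = 342.7 − 8.6 = 334.1 Hz.
B–C: Beat frequency = 11/3 = 3.6667 Hz.
C is above B, so f_C = 334.1 + 3.6667 = 337.7667 Hz.

337.7667 Hz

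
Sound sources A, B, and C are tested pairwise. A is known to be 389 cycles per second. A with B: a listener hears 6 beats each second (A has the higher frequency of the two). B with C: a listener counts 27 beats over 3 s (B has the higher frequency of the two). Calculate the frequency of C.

B is below A, so f_B = 389 − 6 = 383 Hz.
B–C: Beat frequency = 27/3 = 9 Hz.
C is below B, so f_C = 383 − 9 = 374 Hz.

374 Hz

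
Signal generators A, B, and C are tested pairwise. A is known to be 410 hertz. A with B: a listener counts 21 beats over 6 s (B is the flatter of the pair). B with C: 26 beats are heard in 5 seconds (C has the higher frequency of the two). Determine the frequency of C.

A–B: Beat frequency = 21/6 = 3.5 Hz.
B is below A, so f_B = 410 − 3.5 = 406.5 Hz.
B–C: Beat frequency = 26/5 = 5.2 Hz.
C is above B, so f_C = 406.5 + 5.2 = 411.7 Hz.

411.7 Hz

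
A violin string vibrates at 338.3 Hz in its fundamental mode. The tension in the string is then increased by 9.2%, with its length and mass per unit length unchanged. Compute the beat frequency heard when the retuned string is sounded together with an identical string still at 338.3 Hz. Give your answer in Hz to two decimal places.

For a string, f ∝ √T, so the new frequency is 338.3·√1.092 = 353.5195 Hz.
f_beat = |353.5195 − 338.3| = 15.22 Hz.

15.22 Hz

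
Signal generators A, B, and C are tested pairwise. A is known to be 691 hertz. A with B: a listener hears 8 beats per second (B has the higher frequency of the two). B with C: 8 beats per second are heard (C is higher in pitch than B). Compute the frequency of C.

707 Hz

B is above A, so f_B = 691 + 8 = 699 Hz.
C is above B, so f_C = 699 + 8 = 707 Hz.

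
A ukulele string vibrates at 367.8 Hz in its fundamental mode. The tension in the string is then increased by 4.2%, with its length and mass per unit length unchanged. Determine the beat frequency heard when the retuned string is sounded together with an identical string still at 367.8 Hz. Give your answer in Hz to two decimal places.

For a string, f ∝ √T, so the new frequency is 367.8·√1.042 = 375.4444 Hz.
f_beat = |375.4444 − 367.8| = 7.64 Hz.

7.64 Hz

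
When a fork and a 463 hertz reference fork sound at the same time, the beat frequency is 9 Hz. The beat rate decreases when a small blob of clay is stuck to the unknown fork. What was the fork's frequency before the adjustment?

472 Hz

|f − 463| = 9, so the fork was at either 454 Hz or 472 Hz.
Adding mass to a fork lowers its frequency; the adjustment lowers the fork's frequency.
The beat rate fell, so the adjustment moved the fork toward 463 Hz — it must have started above the reference.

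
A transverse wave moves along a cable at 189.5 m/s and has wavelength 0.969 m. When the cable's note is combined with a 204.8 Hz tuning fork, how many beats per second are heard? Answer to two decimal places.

9.24 Hz

Source frequency f = v/λ = 189.5/0.969 = 195.5624 Hz.
f_beat = |195.5624 − 204.8| = 9.24 Hz.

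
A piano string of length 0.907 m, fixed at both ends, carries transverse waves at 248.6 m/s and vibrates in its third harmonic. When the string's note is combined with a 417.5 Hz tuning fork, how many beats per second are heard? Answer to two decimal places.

For a string fixed at both ends, f_n = n·v/(2L) = 3·248.6/(2·0.907) = 411.1356 Hz.
f_beat = |411.1356 − 417.5| = 6.36 Hz.

6.36 Hz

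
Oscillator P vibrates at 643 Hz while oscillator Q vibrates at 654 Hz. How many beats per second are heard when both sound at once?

11 Hz

f_beat = |f₁ − f₂|.
|643 − 654| = 11 Hz.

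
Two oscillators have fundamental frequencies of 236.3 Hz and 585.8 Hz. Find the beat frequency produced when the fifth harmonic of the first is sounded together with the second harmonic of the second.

9.9 Hz

Fifth harmonic of the first: 5·236.3 = 1181.5 Hz.
Second harmonic of the second: 2·585.8 = 1171.6 Hz.
f_beat = |1181.5 − 1171.6| = 9.9 Hz.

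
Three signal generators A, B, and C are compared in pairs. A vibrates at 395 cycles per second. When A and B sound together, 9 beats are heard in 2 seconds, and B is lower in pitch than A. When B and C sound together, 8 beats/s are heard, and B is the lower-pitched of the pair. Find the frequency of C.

398.5 Hz

A–B: Beat frequency = 9/2 = 4.5 Hz.
B is below A, so f_B = 395 − 4.5 = 390.5 Hz.
C is above B, so f_C = 390.5 + 8 = 398.5 Hz.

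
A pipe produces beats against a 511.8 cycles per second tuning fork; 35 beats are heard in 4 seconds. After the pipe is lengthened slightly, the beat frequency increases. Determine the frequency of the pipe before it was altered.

Beat frequency = 35/4 = 8.75 Hz.
|f − 511.8| = 8.75, so the pipe was at either 503.05 Hz or 520.55 Hz.
A longer pipe has a lower fundamental; the adjustment lowers the pipe's frequency.
The beat rate rose, so the adjustment moved the pipe further from 511.8 Hz — it was already below the reference.

503.05 Hz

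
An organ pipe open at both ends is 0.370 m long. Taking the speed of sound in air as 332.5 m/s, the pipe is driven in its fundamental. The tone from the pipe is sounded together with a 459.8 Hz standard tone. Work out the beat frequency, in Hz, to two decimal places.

10.48 Hz

Open pipe: f_n = n·v/(2L) = 1·332.5/(2·0.370) = 449.3243 Hz.
f_beat = |449.3243 − 459.8| = 10.48 Hz.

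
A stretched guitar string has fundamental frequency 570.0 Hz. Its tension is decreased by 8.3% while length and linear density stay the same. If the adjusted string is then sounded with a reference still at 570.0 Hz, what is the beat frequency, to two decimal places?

For a string, f ∝ √T, so the new frequency is 570.0·√0.917 = 545.8327 Hz.
f_beat = |545.8327 − 570.0| = 24.17 Hz.

24.17 Hz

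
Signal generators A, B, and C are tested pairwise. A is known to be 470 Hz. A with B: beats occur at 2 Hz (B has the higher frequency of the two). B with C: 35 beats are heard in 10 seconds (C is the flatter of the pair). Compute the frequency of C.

B is above A, so f_B = 470 + 2 = 472 Hz.
B–C: Beat frequency = 35/10 = 3.5 Hz.
C is below B, so f_C = 472 − 3.5 = 468.5 Hz.

468.5 Hz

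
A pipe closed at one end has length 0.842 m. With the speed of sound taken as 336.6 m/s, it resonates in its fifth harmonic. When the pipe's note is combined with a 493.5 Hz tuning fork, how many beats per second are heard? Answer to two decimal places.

6.20 Hz

Closed pipe (odd harmonics): f_n = n·v/(4L) = 5·336.6/(4·0.842) = 499.7031 Hz.
f_beat = |499.7031 − 493.5| = 6.20 Hz.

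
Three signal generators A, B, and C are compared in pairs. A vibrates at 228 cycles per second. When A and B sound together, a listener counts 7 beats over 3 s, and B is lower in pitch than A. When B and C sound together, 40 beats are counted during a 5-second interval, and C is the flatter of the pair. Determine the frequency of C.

A–B: Beat frequency = 7/3 = 2.3333 Hz.
B is below A, so f_B = 228 − 2.3333 = 225.6667 Hz.
B–C: Beat frequency = 40/5 = 8 Hz.
C is below B, so f_C = 225.6667 − 8 = 217.6667 Hz.

217.6667 Hz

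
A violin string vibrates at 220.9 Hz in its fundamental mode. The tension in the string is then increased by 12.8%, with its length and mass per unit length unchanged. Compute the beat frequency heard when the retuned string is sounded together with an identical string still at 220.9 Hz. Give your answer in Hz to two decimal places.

For a string, f ∝ √T, so the new frequency is 220.9·√1.128 = 234.6120 Hz.
f_beat = |234.6120 − 220.9| = 13.71 Hz.

13.71 Hz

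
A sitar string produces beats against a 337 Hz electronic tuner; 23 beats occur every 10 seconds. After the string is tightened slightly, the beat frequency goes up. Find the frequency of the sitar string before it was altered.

Beat frequency = 23/10 = 2.3 Hz.
|f − 337| = 2.3, so the sitar string was at either 334.7 Hz or 339.3 Hz.
Increasing tension raises a string's frequency; the adjustment raises the sitar string's frequency.
The beat rate rose, so the adjustment moved the sitar string further from 337 Hz — it was already above the reference.

339.3 Hz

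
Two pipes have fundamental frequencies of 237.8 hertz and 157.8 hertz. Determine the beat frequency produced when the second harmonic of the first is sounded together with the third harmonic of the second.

2.2 Hz

Second harmonic of the first: 2·237.8 = 475.6 Hz.
Third harmonic of the second: 3·157.8 = 473.4 Hz.
f_beat = |475.6 − 473.4| = 2.2 Hz.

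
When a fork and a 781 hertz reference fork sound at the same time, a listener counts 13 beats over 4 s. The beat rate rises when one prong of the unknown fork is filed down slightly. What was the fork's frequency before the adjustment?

Beat frequency = 13/4 = 3.25 Hz.
|f − 781| = 3.25, so the fork was at either 777.75 Hz or 784.25 Hz.
Filing a prong removes mass and raises the fork's frequency; the adjustment raises the fork's frequency.
The beat rate rose, so the adjustment moved the fork further from 781 Hz — it was already above the reference.

784.25 Hz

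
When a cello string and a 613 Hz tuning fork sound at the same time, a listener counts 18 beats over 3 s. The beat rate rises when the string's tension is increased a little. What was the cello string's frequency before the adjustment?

Beat frequency = 18/3 = 6 Hz.
|f − 613| = 6, so the cello string was at either 607 Hz or 619 Hz.
Higher tension means higher frequency; the adjustment raises the cello string's frequency.
The beat rate rose, so the adjustment moved the cello string further from 613 Hz — it was already above the reference.

619 Hz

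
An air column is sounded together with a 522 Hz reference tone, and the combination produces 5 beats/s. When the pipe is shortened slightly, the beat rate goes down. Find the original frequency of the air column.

|f − 522| = 5, so the air column was at either 517 Hz or 527 Hz.
A shorter pipe has a higher fundamental; the adjustment raises the air column's frequency.
The beat rate fell, so the adjustment moved the air column toward 522 Hz — it must have started below the reference.

517 Hz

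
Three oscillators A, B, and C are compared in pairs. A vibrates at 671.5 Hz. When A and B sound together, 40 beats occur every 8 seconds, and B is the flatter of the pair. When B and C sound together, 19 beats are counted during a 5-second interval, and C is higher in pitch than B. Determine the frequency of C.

A–B: Beat frequency = 40/8 = 5 Hz.
B is below A, so f_B = 671.5 − 5 = 666.5 Hz.
B–C: Beat frequency = 19/5 = 3.8 Hz.
C is above B, so f_C = 666.5 + 3.8 = 670.3 Hz.

670.3 Hz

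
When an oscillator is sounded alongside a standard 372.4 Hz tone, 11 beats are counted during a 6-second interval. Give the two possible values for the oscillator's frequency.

Beat frequency = 11/6 = 1.8333 Hz.
|f − 372.4| = 1.8333, so f = 372.4 ± 1.8333.

370.5667 Hz or 374.2333 Hz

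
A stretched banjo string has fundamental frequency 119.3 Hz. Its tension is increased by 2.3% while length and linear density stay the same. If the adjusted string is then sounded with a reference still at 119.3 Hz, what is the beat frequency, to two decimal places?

1.36 Hz

For a string, f ∝ √T, so the new frequency is 119.3·√1.023 = 120.6642 Hz.
f_beat = |120.6642 − 119.3| = 1.36 Hz.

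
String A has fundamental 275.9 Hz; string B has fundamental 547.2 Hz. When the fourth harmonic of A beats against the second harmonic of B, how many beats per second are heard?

9.2 Hz

Fourth harmonic of the first: 4·275.9 = 1103.6 Hz.
Second harmonic of the second: 2·547.2 = 1094.4 Hz.
f_beat = |1103.6 − 1094.4| = 9.2 Hz.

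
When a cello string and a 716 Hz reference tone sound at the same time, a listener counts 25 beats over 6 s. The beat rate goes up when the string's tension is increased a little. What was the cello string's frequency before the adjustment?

Beat frequency = 25/6 = 4.1667 Hz.
|f − 716| = 4.1667, so the cello string was at either 711.8333 Hz or 720.1667 Hz.
Higher tension means higher frequency; the adjustment raises the cello string's frequency.
The beat rate rose, so the adjustment moved the cello string further from 716 Hz — it was already above the reference.

720.1667 Hz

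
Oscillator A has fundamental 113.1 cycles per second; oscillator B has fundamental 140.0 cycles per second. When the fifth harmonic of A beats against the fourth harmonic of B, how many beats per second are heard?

Fifth harmonic of the first: 5·113.1 = 565.5 Hz.
Fourth harmonic of the second: 4·140.0 = 560.0 Hz.
f_beat = |565.5 − 560.0| = 5.5 Hz.

5.5 Hz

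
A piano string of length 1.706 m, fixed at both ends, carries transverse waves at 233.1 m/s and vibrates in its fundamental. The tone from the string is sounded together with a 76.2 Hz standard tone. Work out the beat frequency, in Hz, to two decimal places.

7.88 Hz

For a string fixed at both ends, f_n = n·v/(2L) = 1·233.1/(2·1.706) = 68.3177 Hz.
f_beat = |68.3177 − 76.2| = 7.88 Hz.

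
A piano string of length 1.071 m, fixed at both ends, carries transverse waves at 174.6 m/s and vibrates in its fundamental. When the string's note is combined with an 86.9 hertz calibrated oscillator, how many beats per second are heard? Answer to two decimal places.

For a string fixed at both ends, f_n = n·v/(2L) = 1·174.6/(2·1.071) = 81.5126 Hz.
f_beat = |81.5126 − 86.9| = 5.39 Hz.

5.39 Hz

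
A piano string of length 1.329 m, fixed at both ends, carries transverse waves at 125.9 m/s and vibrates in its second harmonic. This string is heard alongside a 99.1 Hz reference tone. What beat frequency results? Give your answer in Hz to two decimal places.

For a string fixed at both ends, f_n = n·v/(2L) = 2·125.9/(2·1.329) = 94.7329 Hz.
f_beat = |94.7329 − 99.1| = 4.37 Hz.

4.37 Hz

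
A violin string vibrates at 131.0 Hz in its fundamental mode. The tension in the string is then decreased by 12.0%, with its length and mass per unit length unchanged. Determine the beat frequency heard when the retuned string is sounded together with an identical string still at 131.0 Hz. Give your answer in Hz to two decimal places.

For a string, f ∝ √T, so the new frequency is 131.0·√0.880 = 122.8889 Hz.
f_beat = |122.8889 − 131.0| = 8.11 Hz.

8.11 Hz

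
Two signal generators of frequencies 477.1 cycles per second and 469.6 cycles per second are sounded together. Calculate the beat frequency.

The beat frequency equals the magnitude of the frequency difference.
|477.1 − 469.6| = 7.5 Hz.

7.5 Hz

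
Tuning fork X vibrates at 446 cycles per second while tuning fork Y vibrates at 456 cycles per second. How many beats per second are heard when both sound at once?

The beat frequency equals the magnitude of the frequency difference.
|446 − 456| = 10 Hz.

10 Hz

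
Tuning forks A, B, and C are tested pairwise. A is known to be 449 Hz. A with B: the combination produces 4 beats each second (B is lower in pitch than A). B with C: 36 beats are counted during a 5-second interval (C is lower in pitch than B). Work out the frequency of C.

B is below A, so f_B = 449 − 4 = 445 Hz.
B–C: Beat frequency = 36/5 = 7.2 Hz.
C is below B, so f_C = 445 − 7.2 = 437.8 Hz.

437.8 Hz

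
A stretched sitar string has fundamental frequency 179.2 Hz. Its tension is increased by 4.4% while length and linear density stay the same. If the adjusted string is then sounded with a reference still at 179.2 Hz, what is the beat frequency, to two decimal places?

For a string, f ∝ √T, so the new frequency is 179.2·√1.044 = 183.1000 Hz.
f_beat = |183.1000 − 179.2| = 3.90 Hz.

3.90 Hz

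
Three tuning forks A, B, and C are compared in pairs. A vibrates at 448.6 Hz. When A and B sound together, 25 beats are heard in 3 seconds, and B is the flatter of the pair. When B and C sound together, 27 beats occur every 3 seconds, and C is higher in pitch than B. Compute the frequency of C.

449.2667 Hz

A–B: Beat frequency = 25/3 = 8.3333 Hz.
B is below A, so f_B = 448.6 − 8.3333 = 440.2667 Hz.
B–C: Beat frequency = 27/3 = 9 Hz.
C is above B, so f_C = 440.2667 + 9 = 449.2667 Hz.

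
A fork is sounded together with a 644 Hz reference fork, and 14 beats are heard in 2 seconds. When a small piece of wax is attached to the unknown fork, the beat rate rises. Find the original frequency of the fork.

Beat frequency = 14/2 = 7 Hz.
|f − 644| = 7, so the fork was at either 637 Hz or 651 Hz.
Loading a fork with wax lowers its frequency; the adjustment lowers the fork's frequency.
The beat rate rose, so the adjustment moved the fork further from 644 Hz — it was already below the reference.

637 Hz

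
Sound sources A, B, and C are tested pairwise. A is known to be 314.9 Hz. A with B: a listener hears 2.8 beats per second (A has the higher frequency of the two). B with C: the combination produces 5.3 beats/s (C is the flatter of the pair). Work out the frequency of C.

306.8 Hz

B is below A, so f_B = 314.9 − 2.8 = 312.1 Hz.
C is below B, so f_C = 312.1 − 5.3 = 306.8 Hz.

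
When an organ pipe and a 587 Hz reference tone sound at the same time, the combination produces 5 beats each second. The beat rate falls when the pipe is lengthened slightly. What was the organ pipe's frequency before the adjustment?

|f − 587| = 5, so the organ pipe was at either 582 Hz or 592 Hz.
A longer pipe has a lower fundamental; the adjustment lowers the organ pipe's frequency.
The beat rate fell, so the adjustment moved the organ pipe toward 587 Hz — it must have started above the reference.

592 Hz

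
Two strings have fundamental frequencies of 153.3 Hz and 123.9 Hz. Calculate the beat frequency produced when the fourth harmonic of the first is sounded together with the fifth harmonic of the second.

6.3 Hz

Fourth harmonic of the first: 4·153.3 = 613.2 Hz.
Fifth harmonic of the second: 5·123.9 = 619.5 Hz.
f_beat = |613.2 − 619.5| = 6.3 Hz.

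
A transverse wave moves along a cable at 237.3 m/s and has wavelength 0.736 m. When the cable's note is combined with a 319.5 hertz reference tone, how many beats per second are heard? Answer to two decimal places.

2.92 Hz

Source frequency f = v/λ = 237.3/0.736 = 322.4185 Hz.
f_beat = |322.4185 − 319.5| = 2.92 Hz.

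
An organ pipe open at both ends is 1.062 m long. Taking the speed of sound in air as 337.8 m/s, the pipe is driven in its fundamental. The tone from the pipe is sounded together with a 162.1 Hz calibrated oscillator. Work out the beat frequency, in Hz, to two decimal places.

Open pipe: f_n = n·v/(2L) = 1·337.8/(2·1.062) = 159.0395 Hz.
f_beat = |159.0395 − 162.1| = 3.06 Hz.

3.06 Hz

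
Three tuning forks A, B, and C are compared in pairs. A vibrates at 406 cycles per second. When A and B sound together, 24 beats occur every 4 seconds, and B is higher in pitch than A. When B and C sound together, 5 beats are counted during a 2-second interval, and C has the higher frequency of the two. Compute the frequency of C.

A–B: Beat frequency = 24/4 = 6 Hz.
B is above A, so f_B = 406 + 6 = 412 Hz.
B–C: Beat frequency = 5/2 = 2.5 Hz.
C is above B, so f_C = 412 + 2.5 = 414.5 Hz.

414.5 Hz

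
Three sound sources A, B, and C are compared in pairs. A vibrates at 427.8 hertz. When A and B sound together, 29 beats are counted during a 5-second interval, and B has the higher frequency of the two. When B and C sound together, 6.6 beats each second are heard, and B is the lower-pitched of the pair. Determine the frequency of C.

440.2 Hz

A–B: Beat frequency = 29/5 = 5.8 Hz.
B is above A, so f_B = 427.8 + 5.8 = 433.6 Hz.
C is above B, so f_C = 433.6 + 6.6 = 440.2 Hz.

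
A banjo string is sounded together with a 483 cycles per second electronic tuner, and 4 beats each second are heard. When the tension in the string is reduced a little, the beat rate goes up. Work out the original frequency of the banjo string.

479 Hz

|f − 483| = 4, so the banjo string was at either 479 Hz or 487 Hz.
Lower tension means lower frequency; the adjustment lowers the banjo string's frequency.
The beat rate rose, so the adjustment moved the banjo string further from 483 Hz — it was already below the reference.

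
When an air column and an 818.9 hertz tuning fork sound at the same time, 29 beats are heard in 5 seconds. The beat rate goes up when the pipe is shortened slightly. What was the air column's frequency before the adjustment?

Beat frequency = 29/5 = 5.8 Hz.
|f − 818.9| = 5.8, so the air column was at either 813.1 Hz or 824.7 Hz.
A shorter pipe has a higher fundamental; the adjustment raises the air column's frequency.
The beat rate rose, so the adjustment moved the air column further from 818.9 Hz — it was already above the reference.

824.7 Hz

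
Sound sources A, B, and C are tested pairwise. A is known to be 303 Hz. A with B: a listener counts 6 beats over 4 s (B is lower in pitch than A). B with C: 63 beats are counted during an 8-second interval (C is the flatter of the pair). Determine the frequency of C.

293.625 Hz

A–B: Beat frequency = 6/4 = 1.5 Hz.
B is below A, so f_B = 303 − 1.5 = 301.5 Hz.
B–C: Beat frequency = 63/8 = 7.875 Hz.
C is below B, so f_C = 301.5 − 7.875 = 293.625 Hz.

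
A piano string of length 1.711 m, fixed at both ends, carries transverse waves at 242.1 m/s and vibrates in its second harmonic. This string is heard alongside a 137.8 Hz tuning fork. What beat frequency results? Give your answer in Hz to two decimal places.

3.70 Hz

For a string fixed at both ends, f_n = n·v/(2L) = 2·242.1/(2·1.711) = 141.4962 Hz.
f_beat = |141.4962 − 137.8| = 3.70 Hz.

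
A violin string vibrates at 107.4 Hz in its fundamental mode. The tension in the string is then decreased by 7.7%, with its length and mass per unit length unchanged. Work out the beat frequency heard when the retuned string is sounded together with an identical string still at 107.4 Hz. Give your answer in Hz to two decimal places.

4.22 Hz

For a string, f ∝ √T, so the new frequency is 107.4·√0.923 = 103.1823 Hz.
f_beat = |103.1823 − 107.4| = 4.22 Hz.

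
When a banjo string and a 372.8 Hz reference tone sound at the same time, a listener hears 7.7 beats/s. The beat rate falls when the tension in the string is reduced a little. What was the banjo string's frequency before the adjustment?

380.5 Hz

|f − 372.8| = 7.7, so the banjo string was at either 365.1 Hz or 380.5 Hz.
Lower tension means lower frequency; the adjustment lowers the banjo string's frequency.
The beat rate fell, so the adjustment moved the banjo string toward 372.8 Hz — it must have started above the reference.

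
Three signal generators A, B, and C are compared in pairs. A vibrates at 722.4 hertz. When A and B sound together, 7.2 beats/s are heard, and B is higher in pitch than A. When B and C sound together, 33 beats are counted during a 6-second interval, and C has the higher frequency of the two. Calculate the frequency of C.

735.1 Hz

B is above A, so f_B = 722.4 + 7.2 = 729.6 Hz.
B–C: Beat frequency = 33/6 = 5.5 Hz.
C is above B, so f_C = 729.6 + 5.5 = 735.1 Hz.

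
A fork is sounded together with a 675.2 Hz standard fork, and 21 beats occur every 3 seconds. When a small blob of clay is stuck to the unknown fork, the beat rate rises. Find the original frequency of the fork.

Beat frequency = 21/3 = 7 Hz.
|f − 675.2| = 7, so the fork was at either 668.2 Hz or 682.2 Hz.
Adding mass to a fork lowers its frequency; the adjustment lowers the fork's frequency.
The beat rate rose, so the adjustment moved the fork further from 675.2 Hz — it was already below the reference.

668.2 Hz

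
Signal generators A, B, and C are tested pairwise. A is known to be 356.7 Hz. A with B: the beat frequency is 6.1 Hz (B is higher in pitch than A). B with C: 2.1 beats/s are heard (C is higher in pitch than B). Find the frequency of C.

B is above A, so f_B = 356.7 + 6.1 = 362.8 Hz.
C is above B, so f_C = 362.8 + 2.1 = 364.9 Hz.

364.9 Hz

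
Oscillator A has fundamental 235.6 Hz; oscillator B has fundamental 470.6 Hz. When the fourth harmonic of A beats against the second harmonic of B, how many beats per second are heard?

Fourth harmonic of the first: 4·235.6 = 942.4 Hz.
Second harmonic of the second: 2·470.6 = 941.2 Hz.
f_beat = |942.4 − 941.2| = 1.2 Hz.

1.2 Hz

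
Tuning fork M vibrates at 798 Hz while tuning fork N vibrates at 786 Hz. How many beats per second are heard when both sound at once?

f_beat = |f₁ − f₂|.
|798 − 786| = 12 Hz.

12 Hz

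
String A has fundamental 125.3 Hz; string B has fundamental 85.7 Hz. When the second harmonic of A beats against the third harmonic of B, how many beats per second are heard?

Second harmonic of the first: 2·125.3 = 250.6 Hz.
Third harmonic of the second: 3·85.7 = 257.1 Hz.
f_beat = |250.6 − 257.1| = 6.5 Hz.

6.5 Hz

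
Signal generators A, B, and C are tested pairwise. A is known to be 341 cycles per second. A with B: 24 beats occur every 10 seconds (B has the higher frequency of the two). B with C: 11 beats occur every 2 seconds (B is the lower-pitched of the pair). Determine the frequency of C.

A–B: Beat frequency = 24/10 = 2.4 Hz.
B is above A, so f_B = 341 + 2.4 = 343.4 Hz.
B–C: Beat frequency = 11/2 = 5.5 Hz.
C is above B, so f_C = 343.4 + 5.5 = 348.9 Hz.

348.9 Hz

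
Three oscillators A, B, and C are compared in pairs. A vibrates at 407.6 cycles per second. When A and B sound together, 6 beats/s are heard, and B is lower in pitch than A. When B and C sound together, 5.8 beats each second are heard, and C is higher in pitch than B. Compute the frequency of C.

407.4 Hz

B is below A, so f_B = 407.6 − 6 = 401.6 Hz.
C is above B, so f_C = 401.6 + 5.8 = 407.4 Hz.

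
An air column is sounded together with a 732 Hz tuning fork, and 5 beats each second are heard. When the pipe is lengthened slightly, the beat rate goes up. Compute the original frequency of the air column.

|f − 732| = 5, so the air column was at either 727 Hz or 737 Hz.
A longer pipe has a lower fundamental; the adjustment lowers the air column's frequency.
The beat rate rose, so the adjustment moved the air column further from 732 Hz — it was already below the reference.

727 Hz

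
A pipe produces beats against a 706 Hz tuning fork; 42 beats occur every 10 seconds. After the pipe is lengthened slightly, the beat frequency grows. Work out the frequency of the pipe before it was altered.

701.8 Hz

Beat frequency = 42/10 = 4.2 Hz.
|f − 706| = 4.2, so the pipe was at either 701.8 Hz or 710.2 Hz.
A longer pipe has a lower fundamental; the adjustment lowers the pipe's frequency.
The beat rate rose, so the adjustment moved the pipe further from 706 Hz — it was already below the reference.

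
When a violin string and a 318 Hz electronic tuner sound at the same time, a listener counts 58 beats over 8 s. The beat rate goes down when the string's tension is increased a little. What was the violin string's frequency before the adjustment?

310.75 Hz

Beat frequency = 58/8 = 7.25 Hz.
|f − 318| = 7.25, so the violin string was at either 310.75 Hz or 325.25 Hz.
Higher tension means higher frequency; the adjustment raises the violin string's frequency.
The beat rate fell, so the adjustment moved the violin string toward 318 Hz — it must have started below the reference.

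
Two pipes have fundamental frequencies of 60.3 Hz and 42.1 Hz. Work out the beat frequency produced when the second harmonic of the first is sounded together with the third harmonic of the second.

5.7 Hz

Second harmonic of the first: 2·60.3 = 120.6 Hz.
Third harmonic of the second: 3·42.1 = 126.3 Hz.
f_beat = |120.6 − 126.3| = 5.7 Hz.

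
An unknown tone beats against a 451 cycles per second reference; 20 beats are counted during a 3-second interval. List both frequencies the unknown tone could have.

444.3333 Hz or 457.6667 Hz

Beat frequency = 20/3 = 6.6667 Hz.
|f − 451| = 6.6667, so f = 451 ± 6.6667.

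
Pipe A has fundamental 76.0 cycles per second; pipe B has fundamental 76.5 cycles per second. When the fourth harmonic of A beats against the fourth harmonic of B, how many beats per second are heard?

2.0 Hz

Fourth harmonic of the first: 4·76.0 = 304.0 Hz.
Fourth harmonic of the second: 4·76.5 = 306.0 Hz.
f_beat = |304.0 − 306.0| = 2.0 Hz.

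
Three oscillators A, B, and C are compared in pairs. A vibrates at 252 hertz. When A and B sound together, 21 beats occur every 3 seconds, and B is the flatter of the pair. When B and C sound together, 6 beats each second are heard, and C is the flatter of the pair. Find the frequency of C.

A–B: Beat frequency = 21/3 = 7 Hz.
B is below A, so f_B = 252 − 7 = 245 Hz.
C is below B, so f_C = 245 − 6 = 239 Hz.

239 Hz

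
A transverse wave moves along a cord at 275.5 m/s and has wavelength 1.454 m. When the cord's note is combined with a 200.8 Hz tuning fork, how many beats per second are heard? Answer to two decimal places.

11.32 Hz

Source frequency f = v/λ = 275.5/1.454 = 189.4773 Hz.
f_beat = |189.4773 − 200.8| = 11.32 Hz.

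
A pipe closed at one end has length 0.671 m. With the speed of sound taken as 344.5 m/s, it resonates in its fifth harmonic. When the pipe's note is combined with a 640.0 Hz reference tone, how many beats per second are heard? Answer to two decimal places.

1.77 Hz

Closed pipe (odd harmonics): f_n = n·v/(4L) = 5·344.5/(4·0.671) = 641.7660 Hz.
f_beat = |641.7660 − 640.0| = 1.77 Hz.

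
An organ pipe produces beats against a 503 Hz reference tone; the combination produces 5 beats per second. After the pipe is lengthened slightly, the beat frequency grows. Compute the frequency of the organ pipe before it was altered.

|f − 503| = 5, so the organ pipe was at either 498 Hz or 508 Hz.
A longer pipe has a lower fundamental; the adjustment lowers the organ pipe's frequency.
The beat rate rose, so the adjustment moved the organ pipe further from 503 Hz — it was already below the reference.

498 Hz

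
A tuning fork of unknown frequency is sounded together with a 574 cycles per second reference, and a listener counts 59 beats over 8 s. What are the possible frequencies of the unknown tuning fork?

566.625 Hz or 581.375 Hz

Beat frequency = 59/8 = 7.375 Hz.
|f − 574| = 7.375, so f = 574 ± 7.375.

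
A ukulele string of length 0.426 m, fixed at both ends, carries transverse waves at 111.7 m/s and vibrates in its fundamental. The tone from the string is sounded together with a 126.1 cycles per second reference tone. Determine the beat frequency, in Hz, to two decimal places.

5.00 Hz

For a string fixed at both ends, f_n = n·v/(2L) = 1·111.7/(2·0.426) = 131.1033 Hz.
f_beat = |131.1033 − 126.1| = 5.00 Hz.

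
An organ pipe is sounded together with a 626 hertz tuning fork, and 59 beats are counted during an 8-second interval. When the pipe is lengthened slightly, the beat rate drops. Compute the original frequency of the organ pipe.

633.375 Hz

Beat frequency = 59/8 = 7.375 Hz.
|f − 626| = 7.375, so the organ pipe was at either 618.625 Hz or 633.375 Hz.
A longer pipe has a lower fundamental; the adjustment lowers the organ pipe's frequency.
The beat rate fell, so the adjustment moved the organ pipe toward 626 Hz — it must have started above the reference.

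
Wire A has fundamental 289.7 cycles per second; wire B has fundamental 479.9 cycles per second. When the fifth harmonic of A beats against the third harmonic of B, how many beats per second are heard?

8.8 Hz

Fifth harmonic of the first: 5·289.7 = 1448.5 Hz.
Third harmonic of the second: 3·479.9 = 1439.7 Hz.
f_beat = |1448.5 − 1439.7| = 8.8 Hz.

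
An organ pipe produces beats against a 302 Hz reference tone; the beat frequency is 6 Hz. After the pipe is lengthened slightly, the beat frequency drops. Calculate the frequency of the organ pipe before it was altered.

308 Hz

|f − 302| = 6, so the organ pipe was at either 296 Hz or 308 Hz.
A longer pipe has a lower fundamental; the adjustment lowers the organ pipe's frequency.
The beat rate fell, so the adjustment moved the organ pipe toward 302 Hz — it must have started above the reference.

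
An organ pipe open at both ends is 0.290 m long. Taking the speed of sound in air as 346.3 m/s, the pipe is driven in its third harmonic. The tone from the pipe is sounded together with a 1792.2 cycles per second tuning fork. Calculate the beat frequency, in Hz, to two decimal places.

0.99 Hz

Open pipe: f_n = n·v/(2L) = 3·346.3/(2·0.290) = 1791.2069 Hz.
f_beat = |1791.2069 − 1792.2| = 0.99 Hz.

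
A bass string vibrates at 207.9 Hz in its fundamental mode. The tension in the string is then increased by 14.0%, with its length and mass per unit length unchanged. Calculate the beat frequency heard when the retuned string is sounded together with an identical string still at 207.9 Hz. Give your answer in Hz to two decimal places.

For a string, f ∝ √T, so the new frequency is 207.9·√1.140 = 221.9765 Hz.
f_beat = |221.9765 − 207.9| = 14.08 Hz.

14.08 Hz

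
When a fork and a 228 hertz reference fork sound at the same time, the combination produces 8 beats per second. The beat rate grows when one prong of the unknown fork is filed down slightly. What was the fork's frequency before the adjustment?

236 Hz

|f − 228| = 8, so the fork was at either 220 Hz or 236 Hz.
Filing a prong removes mass and raises the fork's frequency; the adjustment raises the fork's frequency.
The beat rate rose, so the adjustment moved the fork further from 228 Hz — it was already above the reference.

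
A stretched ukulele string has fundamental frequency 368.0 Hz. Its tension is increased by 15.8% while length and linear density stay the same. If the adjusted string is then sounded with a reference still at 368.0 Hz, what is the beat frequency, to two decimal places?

For a string, f ∝ √T, so the new frequency is 368.0·√1.158 = 396.0063 Hz.
f_beat = |396.0063 − 368.0| = 28.01 Hz.

28.01 Hz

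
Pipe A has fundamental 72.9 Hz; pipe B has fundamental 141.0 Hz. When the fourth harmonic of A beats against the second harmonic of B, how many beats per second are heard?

9.6 Hz

Fourth harmonic of the first: 4·72.9 = 291.6 Hz.
Second harmonic of the second: 2·141.0 = 282.0 Hz.
f_beat = |291.6 − 282.0| = 9.6 Hz.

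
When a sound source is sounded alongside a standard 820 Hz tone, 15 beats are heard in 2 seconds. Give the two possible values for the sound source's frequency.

812.5 Hz or 827.5 Hz

Beat frequency = 15/2 = 7.5 Hz.
|f − 820| = 7.5, so f = 820 ± 7.5.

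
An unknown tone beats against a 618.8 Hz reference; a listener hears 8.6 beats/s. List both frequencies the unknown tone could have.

|f − 618.8| = 8.6, so f = 618.8 ± 8.6.

610.2 Hz or 627.4 Hz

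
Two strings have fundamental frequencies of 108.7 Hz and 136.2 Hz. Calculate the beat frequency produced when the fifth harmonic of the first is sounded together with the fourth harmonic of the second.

1.3 Hz

Fifth harmonic of the first: 5·108.7 = 543.5 Hz.
Fourth harmonic of the second: 4·136.2 = 544.8 Hz.
f_beat = |543.5 − 544.8| = 1.3 Hz.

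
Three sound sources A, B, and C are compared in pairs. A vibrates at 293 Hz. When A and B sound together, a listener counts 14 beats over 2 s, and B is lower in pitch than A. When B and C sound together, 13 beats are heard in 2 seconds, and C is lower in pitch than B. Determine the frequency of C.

279.5 Hz

A–B: Beat frequency = 14/2 = 7 Hz.
B is below A, so f_B = 293 − 7 = 286 Hz.
B–C: Beat frequency = 13/2 = 6.5 Hz.
C is below B, so f_C = 286 − 6.5 = 279.5 Hz.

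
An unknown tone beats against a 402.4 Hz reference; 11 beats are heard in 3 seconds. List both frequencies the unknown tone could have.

Beat frequency = 11/3 = 3.6667 Hz.
|f − 402.4| = 3.6667, so f = 402.4 ± 3.6667.

398.7333 Hz or 406.0667 Hz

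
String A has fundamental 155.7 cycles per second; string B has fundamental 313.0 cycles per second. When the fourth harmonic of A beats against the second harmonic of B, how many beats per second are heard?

Fourth harmonic of the first: 4·155.7 = 622.8 Hz.
Second harmonic of the second: 2·313.0 = 626.0 Hz.
f_beat = |622.8 − 626.0| = 3.2 Hz.

3.2 Hz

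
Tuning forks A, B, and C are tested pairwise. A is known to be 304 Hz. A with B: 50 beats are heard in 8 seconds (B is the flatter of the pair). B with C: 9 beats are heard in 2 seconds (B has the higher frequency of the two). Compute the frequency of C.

293.25 Hz

A–B: Beat frequency = 50/8 = 6.25 Hz.
B is below A, so f_B = 304 − 6.25 = 297.75 Hz.
B–C: Beat frequency = 9/2 = 4.5 Hz.
C is below B, so f_C = 297.75 − 4.5 = 293.25 Hz.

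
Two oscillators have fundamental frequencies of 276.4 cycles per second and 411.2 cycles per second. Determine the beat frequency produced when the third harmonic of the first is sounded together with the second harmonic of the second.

Third harmonic of the first: 3·276.4 = 829.2 Hz.
Second harmonic of the second: 2·411.2 = 822.4 Hz.
f_beat = |829.2 − 822.4| = 6.8 Hz.

6.8 Hz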